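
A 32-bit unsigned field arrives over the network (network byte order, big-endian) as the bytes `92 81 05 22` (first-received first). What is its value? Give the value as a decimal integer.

2457928994

In big-endian order the high byte comes first in memory.
The bytes are already most-significant first: 0x92810522.
0x92810522 = 2457928994.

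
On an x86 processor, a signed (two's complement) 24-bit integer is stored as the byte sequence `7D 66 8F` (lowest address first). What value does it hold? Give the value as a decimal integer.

Little-endian: lowest address holds the least-significant byte.
Reassemble most-significant byte first: 8F 66 7D → 0x8F667D.
Top bit is set, so as a signed 24-bit value this is 0x8F667D − 2^24 = -7379331.

-7379331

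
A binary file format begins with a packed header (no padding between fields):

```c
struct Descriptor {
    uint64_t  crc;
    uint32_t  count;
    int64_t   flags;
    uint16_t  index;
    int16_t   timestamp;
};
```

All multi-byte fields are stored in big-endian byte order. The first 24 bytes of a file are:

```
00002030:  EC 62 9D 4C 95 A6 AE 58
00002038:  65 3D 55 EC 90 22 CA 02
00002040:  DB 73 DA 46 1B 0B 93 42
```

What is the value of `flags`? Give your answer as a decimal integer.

`flags` follows `crc` (8 B), `count` (4 B), so it starts at offset 8 + 4 = 12 and occupies 8 bytes.
Bytes at offsets 12..19: 90 22 CA 02 DB 73 DA 46.
Big-endian stores the most-significant byte at the lowest address.
The bytes are already most-significant first: 0x9022CA02DB73DA46.
Top bit is set, so as a signed 64-bit value this is 0x9022CA02DB73DA46 − 2^64 = -8060658269419218362.

-8060658269419218362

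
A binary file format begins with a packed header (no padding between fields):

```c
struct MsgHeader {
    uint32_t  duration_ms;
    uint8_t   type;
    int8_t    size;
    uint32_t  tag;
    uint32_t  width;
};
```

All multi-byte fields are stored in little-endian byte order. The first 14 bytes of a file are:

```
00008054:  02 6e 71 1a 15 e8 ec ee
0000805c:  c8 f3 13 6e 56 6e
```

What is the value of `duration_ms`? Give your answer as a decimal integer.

443641346

`duration_ms` is the first field, at byte offset 0, occupying 4 bytes.
Bytes at offsets 0..3: 02 6E 71 1A.
Little-endian stores the least-significant byte at the lowest address.
Reassemble most-significant byte first: 1A 71 6E 02 → 0x1A716E02.
0x1A716E02 = 443641346.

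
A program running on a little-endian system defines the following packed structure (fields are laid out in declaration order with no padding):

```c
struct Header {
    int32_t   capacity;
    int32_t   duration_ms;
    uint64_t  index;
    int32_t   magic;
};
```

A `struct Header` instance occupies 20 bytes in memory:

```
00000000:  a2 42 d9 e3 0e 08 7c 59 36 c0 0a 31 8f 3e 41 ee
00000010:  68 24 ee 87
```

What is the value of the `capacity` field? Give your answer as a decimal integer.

-472300894

`capacity` is the first field, at byte offset 0, occupying 4 bytes.
Bytes at offsets 0..3: A2 42 D9 E3.
Little-endian: lowest address holds the least-significant byte.
Reassemble most-significant byte first: E3 D9 42 A2 → 0xE3D942A2.
Top bit is set, so as a signed 32-bit value this is 0xE3D942A2 − 2^32 = -472300894.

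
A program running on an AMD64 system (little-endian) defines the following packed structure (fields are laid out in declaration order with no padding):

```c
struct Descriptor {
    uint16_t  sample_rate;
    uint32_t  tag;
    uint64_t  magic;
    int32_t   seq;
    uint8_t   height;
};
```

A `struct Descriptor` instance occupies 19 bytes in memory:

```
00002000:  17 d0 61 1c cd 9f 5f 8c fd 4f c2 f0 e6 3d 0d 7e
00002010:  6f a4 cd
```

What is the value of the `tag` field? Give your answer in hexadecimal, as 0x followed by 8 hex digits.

`tag` follows `sample_rate` (2 bytes), so it starts at byte offset 2 and occupies 4 bytes.
Bytes at offsets 2..5: 61 1C CD 9F.
Little-endian: lowest address holds the least-significant byte.
Reassemble most-significant byte first: 9F CD 1C 61 → 0x9FCD1C61.

0x9FCD1C61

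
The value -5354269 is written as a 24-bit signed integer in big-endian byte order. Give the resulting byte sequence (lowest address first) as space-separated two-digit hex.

AE 4C E3

Two's complement of -5354269 in 24 bits: 5354269 = 0x51B31D; invert → 0xAE4CE2; add 1 → 0xAE4CE3.
Split into bytes (most-significant first): AE 4C E3.
Big-endian stores the most-significant byte at the lowest address.
So the memory order matches the most-significant-first order: AE 4C E3.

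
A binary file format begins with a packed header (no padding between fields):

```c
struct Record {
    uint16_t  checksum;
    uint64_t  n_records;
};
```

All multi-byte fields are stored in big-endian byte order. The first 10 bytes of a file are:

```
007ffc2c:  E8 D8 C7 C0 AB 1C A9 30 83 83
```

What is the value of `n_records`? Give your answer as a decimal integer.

14393692548662068099

`n_records` follows `checksum` (2 bytes), so it starts at byte offset 2 and occupies 8 bytes.
Bytes at offsets 2..9: C7 C0 AB 1C A9 30 83 83.
In big-endian order the high byte comes first in memory.
The bytes are already most-significant first: 0xC7C0AB1CA9308383.
0xC7C0AB1CA9308383 = 14393692548662068099.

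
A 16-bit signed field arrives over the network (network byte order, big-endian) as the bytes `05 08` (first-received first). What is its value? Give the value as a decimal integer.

Big-endian stores the most-significant byte at the lowest address.
The bytes are already most-significant first: 0x0508.
0x0508 = 1288.

1288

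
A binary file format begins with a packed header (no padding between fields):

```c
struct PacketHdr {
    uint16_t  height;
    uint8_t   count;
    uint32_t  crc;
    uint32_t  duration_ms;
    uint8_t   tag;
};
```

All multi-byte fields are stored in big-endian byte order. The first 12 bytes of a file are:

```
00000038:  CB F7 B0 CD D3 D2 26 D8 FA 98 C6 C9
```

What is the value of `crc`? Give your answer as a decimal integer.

3453211174

`crc` follows `height` (2 B), `count` (1 B), so it starts at offset 2 + 1 = 3 and occupies 4 bytes.
Bytes at offsets 3..6: CD D3 D2 26.
In big-endian order the high byte comes first in memory.
The bytes are already most-significant first: 0xCDD3D226.
0xCDD3D226 = 3453211174.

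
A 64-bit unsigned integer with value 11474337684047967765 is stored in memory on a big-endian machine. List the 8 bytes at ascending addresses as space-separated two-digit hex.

9F 3D 09 54 7A 8E B6 15

11474337684047967765 in hexadecimal, padded to 64 bits, is 0x9F3D09547A8EB615.
Split into bytes (most-significant first): 9F 3D 09 54 7A 8E B6 15.
Big-endian stores the most-significant byte at the lowest address.
So the memory order matches the most-significant-first order: 9F 3D 09 54 7A 8E B6 15.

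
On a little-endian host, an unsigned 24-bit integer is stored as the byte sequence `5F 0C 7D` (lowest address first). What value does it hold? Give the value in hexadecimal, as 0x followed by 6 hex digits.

Little-endian stores the least-significant byte at the lowest address.
Reassemble most-significant byte first: 7D 0C 5F → 0x7D0C5F.

0x7D0C5F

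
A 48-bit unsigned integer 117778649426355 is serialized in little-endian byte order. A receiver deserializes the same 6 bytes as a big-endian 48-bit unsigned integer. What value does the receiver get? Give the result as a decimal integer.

117778649426355 in 48-bit hexadecimal is 0x6B1E7A8FA9B3.
Stored little-endian, the bytes at ascending addresses are B3 A9 8F 7A 1E 6B.
Read back as big-endian, the last byte is least significant, giving 0xB3A98F7A1E6B.
0xB3A98F7A1E6B = 197540837989995.

197540837989995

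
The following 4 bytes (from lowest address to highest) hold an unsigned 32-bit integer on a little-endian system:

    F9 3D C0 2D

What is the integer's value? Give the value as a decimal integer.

Little-endian stores the least-significant byte at the lowest address.
Reassemble most-significant byte first: 2D C0 3D F9 → 0x2DC03DF9.
0x2DC03DF9 = 767573497.

767573497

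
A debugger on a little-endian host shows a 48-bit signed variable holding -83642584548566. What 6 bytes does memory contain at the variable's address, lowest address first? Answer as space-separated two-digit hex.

2A BB 75 71 ED B3

Two's complement of -83642584548566 in 48 bits: 83642584548566 = 0x4C128E8A44D6; invert → 0xB3ED7175BB29; add 1 → 0xB3ED7175BB2A.
Split into bytes (most-significant first): B3 ED 71 75 BB 2A.
Little-endian: lowest address holds the least-significant byte.
So at ascending addresses the bytes are 2A BB 75 71 ED B3.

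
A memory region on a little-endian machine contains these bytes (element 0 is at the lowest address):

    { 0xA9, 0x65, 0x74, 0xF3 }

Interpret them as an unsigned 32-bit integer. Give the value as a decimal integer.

4084491689

In little-endian order the low byte comes first in memory.
Reassemble most-significant byte first: F3 74 65 A9 → 0xF37465A9.
0xF37465A9 = 4084491689.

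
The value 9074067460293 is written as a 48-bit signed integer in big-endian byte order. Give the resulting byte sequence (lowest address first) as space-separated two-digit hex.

08 40 B8 91 50 C5

9074067460293 in hexadecimal, padded to 48 bits, is 0x0840B89150C5.
Split into bytes (most-significant first): 08 40 B8 91 50 C5.
Big-endian stores the most-significant byte at the lowest address.
So the memory order matches the most-significant-first order: 08 40 B8 91 50 C5.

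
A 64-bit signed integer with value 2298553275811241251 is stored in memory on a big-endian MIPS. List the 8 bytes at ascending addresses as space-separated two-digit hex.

1F E6 1A 06 AE 0A 1D 23

2298553275811241251 in hexadecimal, padded to 64 bits, is 0x1FE61A06AE0A1D23.
Split into bytes (most-significant first): 1F E6 1A 06 AE 0A 1D 23.
Big-endian: lowest address holds the most-significant byte.
So the memory order matches the most-significant-first order: 1F E6 1A 06 AE 0A 1D 23.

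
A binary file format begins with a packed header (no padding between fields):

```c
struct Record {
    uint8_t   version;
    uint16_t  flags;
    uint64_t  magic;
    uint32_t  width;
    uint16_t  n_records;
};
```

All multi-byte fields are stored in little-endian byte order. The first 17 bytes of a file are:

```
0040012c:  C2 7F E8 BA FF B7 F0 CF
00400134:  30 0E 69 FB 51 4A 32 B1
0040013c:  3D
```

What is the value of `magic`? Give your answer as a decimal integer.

`magic` follows `version` (1 B), `flags` (2 B), so it starts at offset 1 + 2 = 3 and occupies 8 bytes.
Bytes at offsets 3..10: BA FF B7 F0 CF 30 0E 69.
In little-endian order the low byte comes first in memory.
Reassemble most-significant byte first: 69 0E 30 CF F0 B7 FF BA → 0x690E30CFF0B7FFBA.
0x690E30CFF0B7FFBA = 7570041693311336378.

7570041693311336378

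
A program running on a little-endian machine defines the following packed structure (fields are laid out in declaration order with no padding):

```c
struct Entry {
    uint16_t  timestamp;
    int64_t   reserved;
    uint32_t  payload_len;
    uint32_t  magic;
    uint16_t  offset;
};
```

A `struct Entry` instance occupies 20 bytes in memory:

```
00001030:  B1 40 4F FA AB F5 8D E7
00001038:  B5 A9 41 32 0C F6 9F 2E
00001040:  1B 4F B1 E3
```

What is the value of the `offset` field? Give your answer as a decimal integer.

58289

`offset` follows `timestamp` (2 B), `reserved` (8 B), `payload_len` (4 B), `magic` (4 B), so it starts at offset 2 + 8 + 4 + 4 = 18 and occupies 2 bytes.
Bytes at offsets 18..19: B1 E3.
Little-endian stores the least-significant byte at the lowest address.
Reassemble most-significant byte first: E3 B1 → 0xE3B1.
0xE3B1 = 58289.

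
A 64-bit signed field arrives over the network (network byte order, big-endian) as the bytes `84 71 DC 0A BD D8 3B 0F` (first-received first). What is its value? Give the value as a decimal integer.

-8903093049641911537

In big-endian order the high byte comes first in memory.
The bytes are already most-significant first: 0x8471DC0ABDD83B0F.
Top bit is set, so as a signed 64-bit value this is 0x8471DC0ABDD83B0F − 2^64 = -8903093049641911537.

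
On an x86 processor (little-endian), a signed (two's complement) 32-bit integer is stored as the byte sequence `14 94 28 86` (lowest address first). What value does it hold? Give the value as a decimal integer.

In little-endian order the low byte comes first in memory.
Reassemble most-significant byte first: 86 28 94 14 → 0x86289414.
Top bit is set, so as a signed 32-bit value this is 0x86289414 − 2^32 = -2044161004.

-2044161004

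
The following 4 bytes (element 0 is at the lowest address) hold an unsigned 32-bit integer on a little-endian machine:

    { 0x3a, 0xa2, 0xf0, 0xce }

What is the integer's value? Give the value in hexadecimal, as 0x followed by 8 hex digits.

Little-endian: lowest address holds the least-significant byte.
Reassemble most-significant byte first: CE F0 A2 3A → 0xCEF0A23A.

0xCEF0A23A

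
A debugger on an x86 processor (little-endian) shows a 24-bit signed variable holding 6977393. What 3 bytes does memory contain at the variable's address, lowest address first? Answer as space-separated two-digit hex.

71 77 6A

6977393 in hexadecimal, padded to 24 bits, is 0x6A7771.
Split into bytes (most-significant first): 6A 77 71.
In little-endian order the low byte comes first in memory.
So at ascending addresses the bytes are 71 77 6A.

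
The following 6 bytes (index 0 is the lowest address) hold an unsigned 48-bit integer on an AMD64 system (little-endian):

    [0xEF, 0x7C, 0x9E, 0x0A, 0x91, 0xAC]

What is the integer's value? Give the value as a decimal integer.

189738948394223

Little-endian: lowest address holds the least-significant byte.
Reassemble most-significant byte first: AC 91 0A 9E 7C EF → 0xAC910A9E7CEF.
0xAC910A9E7CEF = 189738948394223.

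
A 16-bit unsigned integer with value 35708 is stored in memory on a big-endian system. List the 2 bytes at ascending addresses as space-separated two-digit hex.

8B 7C

35708 in hexadecimal, padded to 16 bits, is 0x8B7C.
Split into bytes (most-significant first): 8B 7C.
Big-endian stores the most-significant byte at the lowest address.
So the memory order matches the most-significant-first order: 8B 7C.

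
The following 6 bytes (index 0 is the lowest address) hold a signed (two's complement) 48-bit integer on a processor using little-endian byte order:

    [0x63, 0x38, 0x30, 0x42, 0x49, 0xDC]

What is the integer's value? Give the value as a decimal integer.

Little-endian stores the least-significant byte at the lowest address.
Reassemble most-significant byte first: DC 49 42 30 38 63 → 0xDC4942303863.
Top bit is set, so as a signed 48-bit value this is 0xDC4942303863 − 2^48 = -39267775530909.

-39267775530909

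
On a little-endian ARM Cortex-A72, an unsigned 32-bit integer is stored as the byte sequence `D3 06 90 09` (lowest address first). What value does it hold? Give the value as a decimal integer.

Little-endian: lowest address holds the least-significant byte.
Reassemble most-significant byte first: 09 90 06 D3 → 0x099006D3.
0x099006D3 = 160433875.

160433875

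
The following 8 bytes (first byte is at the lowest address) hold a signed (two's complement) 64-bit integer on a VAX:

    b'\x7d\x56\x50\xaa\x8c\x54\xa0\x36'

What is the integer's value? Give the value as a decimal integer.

3936239037451359869

In little-endian order the low byte comes first in memory.
Reassemble most-significant byte first: 36 A0 54 8C AA 50 56 7D → 0x36A0548CAA50567D.
0x36A0548CAA50567D = 3936239037451359869.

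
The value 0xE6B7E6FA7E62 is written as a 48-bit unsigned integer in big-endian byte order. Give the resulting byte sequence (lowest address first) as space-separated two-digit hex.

Split into bytes (most-significant first): E6 B7 E6 FA 7E 62.
Big-endian: lowest address holds the most-significant byte.
So the memory order matches the most-significant-first order: E6 B7 E6 FA 7E 62.

E6 B7 E6 FA 7E 62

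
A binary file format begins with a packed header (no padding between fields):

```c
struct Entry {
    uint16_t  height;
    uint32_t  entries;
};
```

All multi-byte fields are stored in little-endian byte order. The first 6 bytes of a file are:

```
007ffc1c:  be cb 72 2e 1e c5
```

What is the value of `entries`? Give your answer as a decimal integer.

3307089522

`entries` follows `height` (2 bytes), so it starts at byte offset 2 and occupies 4 bytes.
Bytes at offsets 2..5: 72 2E 1E C5.
Little-endian: lowest address holds the least-significant byte.
Reassemble most-significant byte first: C5 1E 2E 72 → 0xC51E2E72.
0xC51E2E72 = 3307089522.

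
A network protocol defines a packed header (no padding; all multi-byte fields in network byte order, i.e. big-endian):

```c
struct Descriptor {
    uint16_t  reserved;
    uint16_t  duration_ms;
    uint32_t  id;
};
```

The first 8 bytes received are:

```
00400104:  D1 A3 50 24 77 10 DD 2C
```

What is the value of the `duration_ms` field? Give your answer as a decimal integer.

`duration_ms` follows `reserved` (2 bytes), so it starts at byte offset 2 and occupies 2 bytes.
Bytes at offsets 2..3: 50 24.
Big-endian: lowest address holds the most-significant byte.
The bytes are already most-significant first: 0x5024.
0x5024 = 20516.

20516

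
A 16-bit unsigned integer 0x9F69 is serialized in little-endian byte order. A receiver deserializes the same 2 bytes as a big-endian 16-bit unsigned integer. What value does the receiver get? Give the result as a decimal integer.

27039

Stored little-endian, the bytes at ascending addresses are 69 9F.
Read back as big-endian, the last byte is least significant, giving 0x699F.
0x699F = 27039.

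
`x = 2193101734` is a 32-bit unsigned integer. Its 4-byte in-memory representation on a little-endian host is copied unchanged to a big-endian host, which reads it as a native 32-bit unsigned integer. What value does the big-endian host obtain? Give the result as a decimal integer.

2786310274

2193101734 in 32-bit hexadecimal is 0x82B813A6.
Stored little-endian, the bytes at ascending addresses are A6 13 B8 82.
Read back as big-endian, the last byte is least significant, giving 0xA613B882.
0xA613B882 = 2786310274.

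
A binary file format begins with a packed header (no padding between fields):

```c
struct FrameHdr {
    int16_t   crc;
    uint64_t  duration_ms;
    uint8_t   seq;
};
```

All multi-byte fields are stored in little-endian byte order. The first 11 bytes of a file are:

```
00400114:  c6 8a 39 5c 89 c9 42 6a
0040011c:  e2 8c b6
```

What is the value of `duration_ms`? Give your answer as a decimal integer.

10151793345128127545

`duration_ms` follows `crc` (2 bytes), so it starts at byte offset 2 and occupies 8 bytes.
Bytes at offsets 2..9: 39 5C 89 C9 42 6A E2 8C.
Little-endian stores the least-significant byte at the lowest address.
Reassemble most-significant byte first: 8C E2 6A 42 C9 89 5C 39 → 0x8CE26A42C9895C39.
0x8CE26A42C9895C39 = 10151793345128127545.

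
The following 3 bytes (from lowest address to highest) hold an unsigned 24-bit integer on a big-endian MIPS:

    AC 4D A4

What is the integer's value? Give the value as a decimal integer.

11292068

Big-endian stores the most-significant byte at the lowest address.
The bytes are already most-significant first: 0xAC4DA4.
0xAC4DA4 = 11292068.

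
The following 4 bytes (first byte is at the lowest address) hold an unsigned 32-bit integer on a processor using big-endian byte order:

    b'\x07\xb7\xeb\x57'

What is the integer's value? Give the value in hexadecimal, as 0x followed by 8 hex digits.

In big-endian order the high byte comes first in memory.
The bytes are already most-significant first: 0x07B7EB57.

0x07B7EB57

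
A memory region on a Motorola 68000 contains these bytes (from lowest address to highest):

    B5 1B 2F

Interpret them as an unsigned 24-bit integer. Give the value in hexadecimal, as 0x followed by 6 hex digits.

0xB51B2F

In big-endian order the high byte comes first in memory.
The bytes are already most-significant first: 0xB51B2F.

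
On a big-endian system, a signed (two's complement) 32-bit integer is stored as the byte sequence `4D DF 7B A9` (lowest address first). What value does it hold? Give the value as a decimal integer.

In big-endian order the high byte comes first in memory.
The bytes are already most-significant first: 0x4DDF7BA9.
0x4DDF7BA9 = 1306491817.

1306491817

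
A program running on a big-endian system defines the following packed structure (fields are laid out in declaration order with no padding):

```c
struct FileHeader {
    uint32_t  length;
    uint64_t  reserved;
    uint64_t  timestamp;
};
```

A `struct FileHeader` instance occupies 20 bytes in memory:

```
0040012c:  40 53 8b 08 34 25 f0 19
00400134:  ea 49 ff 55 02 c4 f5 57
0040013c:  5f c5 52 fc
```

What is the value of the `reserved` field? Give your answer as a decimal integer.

`reserved` follows `length` (4 bytes), so it starts at byte offset 4 and occupies 8 bytes.
Bytes at offsets 4..11: 34 25 F0 19 EA 49 FF 55.
Big-endian stores the most-significant byte at the lowest address.
The bytes are already most-significant first: 0x3425F019EA49FF55.
0x3425F019EA49FF55 = 3757673458206113621.

3757673458206113621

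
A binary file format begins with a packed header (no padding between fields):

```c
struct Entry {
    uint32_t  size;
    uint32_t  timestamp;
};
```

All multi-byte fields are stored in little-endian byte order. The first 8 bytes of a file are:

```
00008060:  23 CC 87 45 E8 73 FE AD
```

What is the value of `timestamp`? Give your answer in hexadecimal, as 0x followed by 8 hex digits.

`timestamp` follows `size` (4 bytes), so it starts at byte offset 4 and occupies 4 bytes.
Bytes at offsets 4..7: E8 73 FE AD.
Little-endian: lowest address holds the least-significant byte.
Reassemble most-significant byte first: AD FE 73 E8 → 0xADFE73E8.

0xADFE73E8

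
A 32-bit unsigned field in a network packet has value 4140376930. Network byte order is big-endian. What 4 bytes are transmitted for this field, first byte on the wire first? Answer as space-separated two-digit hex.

F6 C9 23 62

4140376930 in hexadecimal, padded to 32 bits, is 0xF6C92362.
Split into bytes (most-significant first): F6 C9 23 62.
Big-endian stores the most-significant byte at the lowest address.
So the memory order matches the most-significant-first order: F6 C9 23 62.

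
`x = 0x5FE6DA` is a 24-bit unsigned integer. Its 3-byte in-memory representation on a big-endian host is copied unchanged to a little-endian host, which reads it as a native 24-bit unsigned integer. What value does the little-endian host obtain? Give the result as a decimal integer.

14345823

Stored big-endian, the bytes at ascending addresses are 5F E6 DA.
Read back as little-endian, the first byte is least significant, giving 0xDAE65F.
0xDAE65F = 14345823.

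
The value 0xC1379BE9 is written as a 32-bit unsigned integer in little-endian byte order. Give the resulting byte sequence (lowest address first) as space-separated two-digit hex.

Split into bytes (most-significant first): C1 37 9B E9.
Little-endian stores the least-significant byte at the lowest address.
So at ascending addresses the bytes are E9 9B 37 C1.

E9 9B 37 C1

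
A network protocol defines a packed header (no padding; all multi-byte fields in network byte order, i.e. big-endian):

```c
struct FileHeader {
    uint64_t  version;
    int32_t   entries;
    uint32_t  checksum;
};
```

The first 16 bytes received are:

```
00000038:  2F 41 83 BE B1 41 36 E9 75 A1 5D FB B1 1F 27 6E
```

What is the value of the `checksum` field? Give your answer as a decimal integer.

2971608942

`checksum` follows `version` (8 B), `entries` (4 B), so it starts at offset 8 + 4 = 12 and occupies 4 bytes.
Bytes at offsets 12..15: B1 1F 27 6E.
Big-endian stores the most-significant byte at the lowest address.
The bytes are already most-significant first: 0xB11F276E.
0xB11F276E = 2971608942.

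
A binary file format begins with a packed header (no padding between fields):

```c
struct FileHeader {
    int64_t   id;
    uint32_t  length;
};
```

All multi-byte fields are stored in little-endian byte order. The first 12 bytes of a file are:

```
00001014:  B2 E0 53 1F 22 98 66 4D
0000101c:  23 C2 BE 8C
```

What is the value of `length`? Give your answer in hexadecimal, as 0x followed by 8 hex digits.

0x8CBEC223

`length` follows `id` (8 bytes), so it starts at byte offset 8 and occupies 4 bytes.
Bytes at offsets 8..11: 23 C2 BE 8C.
Little-endian stores the least-significant byte at the lowest address.
Reassemble most-significant byte first: 8C BE C2 23 → 0x8CBEC223.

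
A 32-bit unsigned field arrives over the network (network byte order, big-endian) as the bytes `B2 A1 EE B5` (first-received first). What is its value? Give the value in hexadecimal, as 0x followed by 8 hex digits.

0xB2A1EEB5

Big-endian: lowest address holds the most-significant byte.
The bytes are already most-significant first: 0xB2A1EEB5.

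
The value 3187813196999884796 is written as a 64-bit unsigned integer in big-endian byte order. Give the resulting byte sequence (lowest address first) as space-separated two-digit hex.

2C 3D 63 36 81 7A FF FC

3187813196999884796 in hexadecimal, padded to 64 bits, is 0x2C3D6336817AFFFC.
Split into bytes (most-significant first): 2C 3D 63 36 81 7A FF FC.
In big-endian order the high byte comes first in memory.
So the memory order matches the most-significant-first order: 2C 3D 63 36 81 7A FF FC.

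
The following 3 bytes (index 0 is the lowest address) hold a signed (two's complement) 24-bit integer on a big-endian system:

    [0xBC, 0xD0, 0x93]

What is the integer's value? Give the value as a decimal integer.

Big-endian stores the most-significant byte at the lowest address.
The bytes are already most-significant first: 0xBCD093.
Top bit is set, so as a signed 24-bit value this is 0xBCD093 − 2^24 = -4403053.

-4403053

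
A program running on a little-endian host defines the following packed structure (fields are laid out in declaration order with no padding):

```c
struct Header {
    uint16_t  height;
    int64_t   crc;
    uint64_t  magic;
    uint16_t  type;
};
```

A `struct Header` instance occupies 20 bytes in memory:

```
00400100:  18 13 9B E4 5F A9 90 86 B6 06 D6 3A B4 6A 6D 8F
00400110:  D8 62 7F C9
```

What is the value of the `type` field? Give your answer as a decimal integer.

51583

`type` follows `height` (2 B), `crc` (8 B), `magic` (8 B), so it starts at offset 2 + 8 + 8 = 18 and occupies 2 bytes.
Bytes at offsets 18..19: 7F C9.
In little-endian order the low byte comes first in memory.
Reassemble most-significant byte first: C9 7F → 0xC97F.
0xC97F = 51583.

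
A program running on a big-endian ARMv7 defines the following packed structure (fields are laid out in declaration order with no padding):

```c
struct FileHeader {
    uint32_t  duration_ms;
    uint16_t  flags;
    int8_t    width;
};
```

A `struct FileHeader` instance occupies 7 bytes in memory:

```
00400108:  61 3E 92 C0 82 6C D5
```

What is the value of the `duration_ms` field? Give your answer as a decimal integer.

1631490752

`duration_ms` is the first field, at byte offset 0, occupying 4 bytes.
Bytes at offsets 0..3: 61 3E 92 C0.
Big-endian: lowest address holds the most-significant byte.
The bytes are already most-significant first: 0x613E92C0.
0x613E92C0 = 1631490752.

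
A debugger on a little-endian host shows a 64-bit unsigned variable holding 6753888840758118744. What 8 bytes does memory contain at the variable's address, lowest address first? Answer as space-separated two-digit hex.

6753888840758118744 in hexadecimal, padded to 64 bits, is 0x5DBAA21DF5DCC958.
Split into bytes (most-significant first): 5D BA A2 1D F5 DC C9 58.
In little-endian order the low byte comes first in memory.
So at ascending addresses the bytes are 58 C9 DC F5 1D A2 BA 5D.

58 C9 DC F5 1D A2 BA 5D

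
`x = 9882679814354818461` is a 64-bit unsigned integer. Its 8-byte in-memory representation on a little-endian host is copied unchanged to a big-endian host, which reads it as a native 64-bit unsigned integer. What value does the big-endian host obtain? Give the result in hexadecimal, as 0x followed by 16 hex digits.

9882679814354818461 in 64-bit hexadecimal is 0x892654EE338AD59D.
Stored little-endian, the bytes at ascending addresses are 9D D5 8A 33 EE 54 26 89.
Read back as big-endian, the last byte is least significant, giving 0x9DD58A33EE542689.

0x9DD58A33EE542689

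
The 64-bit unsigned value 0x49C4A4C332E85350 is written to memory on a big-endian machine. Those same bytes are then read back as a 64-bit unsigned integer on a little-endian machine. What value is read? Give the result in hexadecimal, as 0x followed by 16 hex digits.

0x5053E832C3A4C449

Stored big-endian, the bytes at ascending addresses are 49 C4 A4 C3 32 E8 53 50.
Read back as little-endian, the first byte is least significant, giving 0x5053E832C3A4C449.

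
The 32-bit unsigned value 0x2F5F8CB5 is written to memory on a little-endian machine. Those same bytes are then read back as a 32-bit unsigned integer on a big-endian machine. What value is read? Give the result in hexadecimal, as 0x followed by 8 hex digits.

Stored little-endian, the bytes at ascending addresses are B5 8C 5F 2F.
Read back as big-endian, the last byte is least significant, giving 0xB58C5F2F.

0xB58C5F2F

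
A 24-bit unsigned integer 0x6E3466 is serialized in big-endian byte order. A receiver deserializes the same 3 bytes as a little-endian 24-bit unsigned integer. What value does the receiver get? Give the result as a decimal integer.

Stored big-endian, the bytes at ascending addresses are 6E 34 66.
Read back as little-endian, the first byte is least significant, giving 0x66346E.
0x66346E = 6698094.

6698094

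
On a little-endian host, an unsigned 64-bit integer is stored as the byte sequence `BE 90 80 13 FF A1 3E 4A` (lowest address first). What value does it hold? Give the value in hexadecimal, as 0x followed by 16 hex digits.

0x4A3EA1FF138090BE

Little-endian: lowest address holds the least-significant byte.
Reassemble most-significant byte first: 4A 3E A1 FF 13 80 90 BE → 0x4A3EA1FF138090BE.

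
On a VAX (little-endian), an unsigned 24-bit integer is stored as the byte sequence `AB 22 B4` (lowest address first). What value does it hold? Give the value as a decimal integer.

In little-endian order the low byte comes first in memory.
Reassemble most-significant byte first: B4 22 AB → 0xB422AB.
0xB422AB = 11805355.

11805355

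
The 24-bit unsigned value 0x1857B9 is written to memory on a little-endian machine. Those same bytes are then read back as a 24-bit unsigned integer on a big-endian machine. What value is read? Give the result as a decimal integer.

Stored little-endian, the bytes at ascending addresses are B9 57 18.
Read back as big-endian, the last byte is least significant, giving 0xB95718.
0xB95718 = 12146456.

12146456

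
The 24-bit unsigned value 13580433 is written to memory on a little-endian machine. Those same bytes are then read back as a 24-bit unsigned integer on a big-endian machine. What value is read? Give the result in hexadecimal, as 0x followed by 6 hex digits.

13580433 in 24-bit hexadecimal is 0xCF3891.
Stored little-endian, the bytes at ascending addresses are 91 38 CF.
Read back as big-endian, the last byte is least significant, giving 0x9138CF.

0x9138CF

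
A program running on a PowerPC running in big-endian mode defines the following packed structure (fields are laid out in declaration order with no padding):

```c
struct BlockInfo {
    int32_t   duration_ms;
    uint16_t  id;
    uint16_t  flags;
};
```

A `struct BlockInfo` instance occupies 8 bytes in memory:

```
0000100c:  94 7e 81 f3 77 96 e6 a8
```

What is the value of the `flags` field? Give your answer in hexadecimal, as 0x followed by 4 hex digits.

0xE6A8

`flags` follows `duration_ms` (4 B), `id` (2 B), so it starts at offset 4 + 2 = 6 and occupies 2 bytes.
Bytes at offsets 6..7: E6 A8.
In big-endian order the high byte comes first in memory.
The bytes are already most-significant first: 0xE6A8.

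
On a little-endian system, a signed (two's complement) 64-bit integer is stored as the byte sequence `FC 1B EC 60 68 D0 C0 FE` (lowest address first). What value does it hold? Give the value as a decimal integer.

In little-endian order the low byte comes first in memory.
Reassemble most-significant byte first: FE C0 D0 68 60 EC 1B FC → 0xFEC0D06860EC1BFC.
Top bit is set, so as a signed 64-bit value this is 0xFEC0D06860EC1BFC − 2^64 = -89842845826147332.

-89842845826147332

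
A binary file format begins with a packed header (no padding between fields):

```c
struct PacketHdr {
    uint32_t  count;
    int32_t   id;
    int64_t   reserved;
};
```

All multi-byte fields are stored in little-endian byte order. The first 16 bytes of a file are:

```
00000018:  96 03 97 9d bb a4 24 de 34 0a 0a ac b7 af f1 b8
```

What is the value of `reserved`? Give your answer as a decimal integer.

-5120118097943328204

`reserved` follows `count` (4 B), `id` (4 B), so it starts at offset 4 + 4 = 8 and occupies 8 bytes.
Bytes at offsets 8..15: 34 0A 0A AC B7 AF F1 B8.
Little-endian: lowest address holds the least-significant byte.
Reassemble most-significant byte first: B8 F1 AF B7 AC 0A 0A 34 → 0xB8F1AFB7AC0A0A34.
Top bit is set, so as a signed 64-bit value this is 0xB8F1AFB7AC0A0A34 − 2^64 = -5120118097943328204.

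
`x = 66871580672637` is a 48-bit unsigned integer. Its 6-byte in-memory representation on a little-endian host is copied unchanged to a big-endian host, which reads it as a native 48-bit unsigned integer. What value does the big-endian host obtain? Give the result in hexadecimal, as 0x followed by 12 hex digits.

66871580672637 in 48-bit hexadecimal is 0x3CD1C0CFC27D.
Stored little-endian, the bytes at ascending addresses are 7D C2 CF C0 D1 3C.
Read back as big-endian, the last byte is least significant, giving 0x7DC2CFC0D13C.

0x7DC2CFC0D13C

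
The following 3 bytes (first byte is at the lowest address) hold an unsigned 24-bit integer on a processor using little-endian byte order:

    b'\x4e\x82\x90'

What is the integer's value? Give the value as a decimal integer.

9470542

In little-endian order the low byte comes first in memory.
Reassemble most-significant byte first: 90 82 4E → 0x90824E.
0x90824E = 9470542.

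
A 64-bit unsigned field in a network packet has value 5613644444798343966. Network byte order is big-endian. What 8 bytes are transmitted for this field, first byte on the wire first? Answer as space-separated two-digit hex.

4D E7 AB E1 53 8C DB 1E

5613644444798343966 in hexadecimal, padded to 64 bits, is 0x4DE7ABE1538CDB1E.
Split into bytes (most-significant first): 4D E7 AB E1 53 8C DB 1E.
Big-endian: lowest address holds the most-significant byte.
So the memory order matches the most-significant-first order: 4D E7 AB E1 53 8C DB 1E.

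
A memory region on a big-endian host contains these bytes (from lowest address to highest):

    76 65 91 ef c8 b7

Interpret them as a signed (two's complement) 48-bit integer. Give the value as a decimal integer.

130178612185271

Big-endian stores the most-significant byte at the lowest address.
The bytes are already most-significant first: 0x766591EFC8B7.
0x766591EFC8B7 = 130178612185271.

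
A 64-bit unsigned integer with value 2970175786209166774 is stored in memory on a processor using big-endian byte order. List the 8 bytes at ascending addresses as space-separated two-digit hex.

2970175786209166774 in hexadecimal, padded to 64 bits, is 0x29382F241176C5B6.
Split into bytes (most-significant first): 29 38 2F 24 11 76 C5 B6.
In big-endian order the high byte comes first in memory.
So the memory order matches the most-significant-first order: 29 38 2F 24 11 76 C5 B6.

29 38 2F 24 11 76 C5 B6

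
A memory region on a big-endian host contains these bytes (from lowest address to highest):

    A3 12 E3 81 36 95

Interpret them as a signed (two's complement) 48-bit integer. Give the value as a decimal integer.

In big-endian order the high byte comes first in memory.
The bytes are already most-significant first: 0xA312E3813695.
Top bit is set, so as a signed 48-bit value this is 0xA312E3813695 − 2^48 = -102173455075691.

-102173455075691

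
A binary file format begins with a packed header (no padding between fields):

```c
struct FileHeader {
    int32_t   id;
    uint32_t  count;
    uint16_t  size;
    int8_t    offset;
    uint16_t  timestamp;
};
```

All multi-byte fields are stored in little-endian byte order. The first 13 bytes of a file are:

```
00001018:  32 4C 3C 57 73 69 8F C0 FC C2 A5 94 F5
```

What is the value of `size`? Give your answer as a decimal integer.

49916

`size` follows `id` (4 B), `count` (4 B), so it starts at offset 4 + 4 = 8 and occupies 2 bytes.
Bytes at offsets 8..9: FC C2.
In little-endian order the low byte comes first in memory.
Reassemble most-significant byte first: C2 FC → 0xC2FC.
0xC2FC = 49916.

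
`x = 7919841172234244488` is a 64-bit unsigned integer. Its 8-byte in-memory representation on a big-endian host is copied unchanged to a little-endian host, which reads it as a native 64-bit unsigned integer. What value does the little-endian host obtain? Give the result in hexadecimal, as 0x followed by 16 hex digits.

0x881189C495EDE86D

7919841172234244488 in 64-bit hexadecimal is 0x6DE8ED95C4891188.
Stored big-endian, the bytes at ascending addresses are 6D E8 ED 95 C4 89 11 88.
Read back as little-endian, the first byte is least significant, giving 0x881189C495EDE86D.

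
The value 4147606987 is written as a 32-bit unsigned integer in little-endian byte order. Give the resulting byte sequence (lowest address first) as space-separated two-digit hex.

4147606987 in hexadecimal, padded to 32 bits, is 0xF73775CB.
Split into bytes (most-significant first): F7 37 75 CB.
In little-endian order the low byte comes first in memory.
So at ascending addresses the bytes are CB 75 37 F7.

CB 75 37 F7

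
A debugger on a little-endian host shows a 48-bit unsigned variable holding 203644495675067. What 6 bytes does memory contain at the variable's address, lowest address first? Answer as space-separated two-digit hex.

BB 3E D3 AD 36 B9

203644495675067 in hexadecimal, padded to 48 bits, is 0xB936ADD33EBB.
Split into bytes (most-significant first): B9 36 AD D3 3E BB.
Little-endian stores the least-significant byte at the lowest address.
So at ascending addresses the bytes are BB 3E D3 AD 36 B9.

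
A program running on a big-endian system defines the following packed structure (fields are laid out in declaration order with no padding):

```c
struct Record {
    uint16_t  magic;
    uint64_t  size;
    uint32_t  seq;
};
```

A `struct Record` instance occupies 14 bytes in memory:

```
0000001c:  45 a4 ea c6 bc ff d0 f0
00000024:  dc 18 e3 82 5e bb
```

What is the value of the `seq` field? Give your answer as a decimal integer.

`seq` follows `magic` (2 B), `size` (8 B), so it starts at offset 2 + 8 = 10 and occupies 4 bytes.
Bytes at offsets 10..13: E3 82 5E BB.
In big-endian order the high byte comes first in memory.
The bytes are already most-significant first: 0xE3825EBB.
0xE3825EBB = 3816971963.

3816971963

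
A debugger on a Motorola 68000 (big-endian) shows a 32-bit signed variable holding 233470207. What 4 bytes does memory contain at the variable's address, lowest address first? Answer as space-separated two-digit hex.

233470207 in hexadecimal, padded to 32 bits, is 0x0DEA78FF.
Split into bytes (most-significant first): 0D EA 78 FF.
In big-endian order the high byte comes first in memory.
So the memory order matches the most-significant-first order: 0D EA 78 FF.

0D EA 78 FF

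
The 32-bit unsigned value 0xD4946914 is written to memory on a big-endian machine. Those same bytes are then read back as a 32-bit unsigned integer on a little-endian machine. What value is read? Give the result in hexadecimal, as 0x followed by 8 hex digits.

0x146994D4

Stored big-endian, the bytes at ascending addresses are D4 94 69 14.
Read back as little-endian, the first byte is least significant, giving 0x146994D4.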